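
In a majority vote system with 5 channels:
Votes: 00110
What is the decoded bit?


Ones: 2 out of 5
Threshold: 3

0 (2/5 voted 1)


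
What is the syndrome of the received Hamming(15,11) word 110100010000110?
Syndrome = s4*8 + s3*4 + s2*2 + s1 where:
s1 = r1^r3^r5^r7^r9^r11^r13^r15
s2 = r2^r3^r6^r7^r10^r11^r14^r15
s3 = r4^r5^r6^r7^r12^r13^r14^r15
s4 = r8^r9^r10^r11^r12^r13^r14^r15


s1=0, s2=0, s3=1, s4=1

Syndrome = 12 (error at position 12)


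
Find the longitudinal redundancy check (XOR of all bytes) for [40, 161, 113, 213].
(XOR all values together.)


XOR chain: 40 ^ 161 ^ 113 ^ 213 = 45

45


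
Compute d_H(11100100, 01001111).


XOR: 10101011
Count of 1s: 5

5


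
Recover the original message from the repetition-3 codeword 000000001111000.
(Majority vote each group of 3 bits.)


Groups: 000, 000, 001, 111, 000
Majority votes: 00010

00010


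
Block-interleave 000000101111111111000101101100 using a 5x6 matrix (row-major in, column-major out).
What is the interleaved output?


Matrix:
  000000
  101111
  111111
  000101
  101100
Read columns: 011010010001101011110110001110

011010010001101011110110001110


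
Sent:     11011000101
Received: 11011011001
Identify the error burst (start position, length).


XOR: 00000011100

Burst at position 6, length 3


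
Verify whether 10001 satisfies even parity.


Number of 1s: 2

Yes, parity is correct (2 ones)


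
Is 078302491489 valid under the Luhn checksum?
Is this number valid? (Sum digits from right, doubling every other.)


Luhn sum = 58
58 mod 10 = 8

Invalid (Luhn sum mod 10 = 8)


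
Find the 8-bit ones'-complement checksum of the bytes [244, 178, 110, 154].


Sum = 686 mod 256 = 174
Complement = 81

81


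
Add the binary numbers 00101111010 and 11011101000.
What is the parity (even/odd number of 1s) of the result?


00101111010 = 378
11011101000 = 1768
Sum = 2146 = 100001100010
1s count = 4

even parity (4 ones in 100001100010)


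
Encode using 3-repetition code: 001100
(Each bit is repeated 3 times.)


Each bit -> 3 copies

000000111111000000


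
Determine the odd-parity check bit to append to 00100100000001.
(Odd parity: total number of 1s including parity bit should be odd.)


Number of 1s in data: 3
Parity bit: 0

0


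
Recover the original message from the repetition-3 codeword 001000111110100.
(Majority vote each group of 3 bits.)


Groups: 001, 000, 111, 110, 100
Majority votes: 00110

00110


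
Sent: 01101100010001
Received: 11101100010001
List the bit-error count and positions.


XOR: 10000000000000

1 error(s) at position(s): 0


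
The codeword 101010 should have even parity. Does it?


Number of 1s: 3

No, parity error (3 ones)


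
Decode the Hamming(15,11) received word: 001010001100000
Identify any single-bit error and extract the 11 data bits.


Syndrome = 5: error at position 5

Data: 10001100000 (corrected bit 5)


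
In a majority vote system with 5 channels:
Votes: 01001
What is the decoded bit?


Ones: 2 out of 5
Threshold: 3

0 (2/5 voted 1)


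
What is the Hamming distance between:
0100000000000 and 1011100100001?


XOR: 1111100100001
Count of 1s: 7

7


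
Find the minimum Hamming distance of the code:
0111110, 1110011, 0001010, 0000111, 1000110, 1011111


Comparing all pairs, minimum distance: 2
Can detect 1 errors, correct 0 errors

2


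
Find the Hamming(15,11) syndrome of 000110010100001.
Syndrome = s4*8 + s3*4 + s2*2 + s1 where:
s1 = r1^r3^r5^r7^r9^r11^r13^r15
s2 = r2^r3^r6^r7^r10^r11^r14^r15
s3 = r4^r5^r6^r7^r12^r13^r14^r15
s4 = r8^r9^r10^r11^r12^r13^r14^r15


s1=0, s2=0, s3=1, s4=1

Syndrome = 12 (error at position 12)


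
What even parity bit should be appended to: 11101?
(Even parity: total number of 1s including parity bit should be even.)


Number of 1s in data: 4
Parity bit: 0

0


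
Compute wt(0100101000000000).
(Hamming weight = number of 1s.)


Counting 1s in 0100101000000000

3


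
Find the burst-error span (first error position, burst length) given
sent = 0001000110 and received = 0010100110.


XOR: 0011100000

Burst at position 2, length 3


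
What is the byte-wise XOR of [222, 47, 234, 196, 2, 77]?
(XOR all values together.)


XOR chain: 222 ^ 47 ^ 234 ^ 196 ^ 2 ^ 77 = 144

144


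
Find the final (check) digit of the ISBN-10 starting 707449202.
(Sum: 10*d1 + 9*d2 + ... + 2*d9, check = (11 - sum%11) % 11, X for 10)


Weighted sum: 235
235 mod 11 = 4

Check digit: 7


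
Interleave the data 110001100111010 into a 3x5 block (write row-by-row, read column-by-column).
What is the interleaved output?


Matrix:
  11000
  11001
  11010
Read columns: 111111000001010

111111000001010


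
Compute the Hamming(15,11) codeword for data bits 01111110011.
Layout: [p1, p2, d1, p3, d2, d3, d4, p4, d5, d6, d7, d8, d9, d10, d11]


Parity bits: p1=1, p2=0, p3=1, p4=1

100111111110011


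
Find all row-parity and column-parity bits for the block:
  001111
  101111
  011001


Row parities: 011
Column parities: 111001

Row P: 011, Col P: 111001, Corner: 0


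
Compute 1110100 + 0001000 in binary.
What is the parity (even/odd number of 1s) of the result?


1110100 = 116
0001000 = 8
Sum = 124 = 1111100
1s count = 5

odd parity (5 ones in 1111100)


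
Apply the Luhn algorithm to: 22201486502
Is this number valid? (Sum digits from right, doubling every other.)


Luhn sum = 35
35 mod 10 = 5

Invalid (Luhn sum mod 10 = 5)


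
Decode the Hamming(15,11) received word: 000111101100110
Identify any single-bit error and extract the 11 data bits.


Syndrome = 0: no error detected

Data: 01111100110 (no errors)


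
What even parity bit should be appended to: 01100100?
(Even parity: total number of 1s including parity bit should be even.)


Number of 1s in data: 3
Parity bit: 1

1


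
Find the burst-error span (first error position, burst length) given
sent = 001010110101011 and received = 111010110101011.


XOR: 110000000000000

Burst at position 0, length 2


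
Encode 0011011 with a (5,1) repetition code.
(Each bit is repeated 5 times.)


Each bit -> 5 copies

00000000001111111111000001111111111


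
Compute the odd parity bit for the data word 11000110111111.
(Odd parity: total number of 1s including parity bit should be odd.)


Number of 1s in data: 10
Parity bit: 1

1


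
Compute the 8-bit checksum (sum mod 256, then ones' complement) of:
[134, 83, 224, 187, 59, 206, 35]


Sum = 928 mod 256 = 160
Complement = 95

95


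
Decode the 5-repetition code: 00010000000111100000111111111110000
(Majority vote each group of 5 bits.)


Groups: 00010, 00000, 01111, 00000, 11111, 11111, 10000
Majority votes: 0010110

0010110


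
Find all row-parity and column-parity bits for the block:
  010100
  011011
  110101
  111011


Row parities: 0001
Column parities: 000001

Row P: 0001, Col P: 000001, Corner: 1


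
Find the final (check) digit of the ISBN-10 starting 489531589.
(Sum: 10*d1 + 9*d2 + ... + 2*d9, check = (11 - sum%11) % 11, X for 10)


Weighted sum: 304
304 mod 11 = 7

Check digit: 4


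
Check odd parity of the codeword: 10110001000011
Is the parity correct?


Number of 1s: 6

No, parity error (6 ones)


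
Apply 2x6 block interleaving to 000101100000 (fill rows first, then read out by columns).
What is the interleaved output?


Matrix:
  000101
  100000
Read columns: 010000100010

010000100010


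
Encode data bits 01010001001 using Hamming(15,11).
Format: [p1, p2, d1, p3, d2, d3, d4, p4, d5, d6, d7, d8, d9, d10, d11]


Parity bits: p1=1, p2=0, p3=0, p4=0

100010100001001


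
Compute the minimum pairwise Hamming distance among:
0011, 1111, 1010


Comparing all pairs, minimum distance: 2
Can detect 1 errors, correct 0 errors

2


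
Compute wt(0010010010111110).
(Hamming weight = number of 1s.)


Counting 1s in 0010010010111110

8


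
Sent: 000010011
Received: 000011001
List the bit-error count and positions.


XOR: 000001010

2 error(s) at position(s): 5, 7


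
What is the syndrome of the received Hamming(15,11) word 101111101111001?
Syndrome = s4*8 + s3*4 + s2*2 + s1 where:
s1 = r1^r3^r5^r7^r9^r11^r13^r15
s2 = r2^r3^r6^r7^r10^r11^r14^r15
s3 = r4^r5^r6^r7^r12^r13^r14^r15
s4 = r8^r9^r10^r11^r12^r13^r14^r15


s1=1, s2=0, s3=0, s4=1

Syndrome = 9 (error at position 9)


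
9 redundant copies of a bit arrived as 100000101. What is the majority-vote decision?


Ones: 3 out of 9
Threshold: 5

0 (3/9 voted 1)


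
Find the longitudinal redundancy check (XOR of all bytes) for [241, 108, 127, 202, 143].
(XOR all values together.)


XOR chain: 241 ^ 108 ^ 127 ^ 202 ^ 143 = 167

167


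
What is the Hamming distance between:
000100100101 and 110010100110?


XOR: 110110000011
Count of 1s: 6

6


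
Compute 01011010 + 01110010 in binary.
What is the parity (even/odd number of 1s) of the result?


01011010 = 90
01110010 = 114
Sum = 204 = 11001100
1s count = 4

even parity (4 ones in 11001100)


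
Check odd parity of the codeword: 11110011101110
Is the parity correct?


Number of 1s: 10

No, parity error (10 ones)


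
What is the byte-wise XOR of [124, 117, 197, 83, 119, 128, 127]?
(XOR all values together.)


XOR chain: 124 ^ 117 ^ 197 ^ 83 ^ 119 ^ 128 ^ 127 = 23

23


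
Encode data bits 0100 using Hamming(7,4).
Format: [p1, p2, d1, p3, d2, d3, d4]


Parity bits: p1=1, p2=0, p3=1

1001100


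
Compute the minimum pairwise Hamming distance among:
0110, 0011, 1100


Comparing all pairs, minimum distance: 2
Can detect 1 errors, correct 0 errors

2


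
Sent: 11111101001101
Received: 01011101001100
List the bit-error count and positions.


XOR: 10100000000001

3 error(s) at position(s): 0, 2, 13


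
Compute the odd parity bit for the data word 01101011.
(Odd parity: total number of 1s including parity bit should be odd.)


Number of 1s in data: 5
Parity bit: 0

0


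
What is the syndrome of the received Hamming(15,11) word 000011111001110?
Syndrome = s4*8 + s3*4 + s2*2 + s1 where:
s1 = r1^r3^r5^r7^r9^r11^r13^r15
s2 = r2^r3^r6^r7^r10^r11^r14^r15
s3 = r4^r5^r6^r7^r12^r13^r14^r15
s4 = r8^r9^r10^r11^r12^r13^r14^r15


s1=0, s2=1, s3=0, s4=1

Syndrome = 10 (error at position 10)


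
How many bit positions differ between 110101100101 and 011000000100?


XOR: 101101100001
Count of 1s: 6

6


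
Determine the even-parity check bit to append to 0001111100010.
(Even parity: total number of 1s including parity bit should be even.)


Number of 1s in data: 6
Parity bit: 0

0


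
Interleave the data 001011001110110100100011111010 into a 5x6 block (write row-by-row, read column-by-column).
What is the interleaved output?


Matrix:
  001011
  001110
  110100
  100011
  111010
Read columns: 001110010111001011001101110010

001110010111001011001101110010


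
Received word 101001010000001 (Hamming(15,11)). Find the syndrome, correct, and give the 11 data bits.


Syndrome = 3: error at position 3

Data: 00100000001 (corrected bit 3)


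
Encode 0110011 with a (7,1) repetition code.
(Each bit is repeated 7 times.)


Each bit -> 7 copies

0000000111111111111110000000000000011111111111111


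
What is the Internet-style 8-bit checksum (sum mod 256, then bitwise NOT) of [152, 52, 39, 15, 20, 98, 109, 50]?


Sum = 535 mod 256 = 23
Complement = 232

232


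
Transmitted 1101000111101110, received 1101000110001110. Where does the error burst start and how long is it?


XOR: 0000000001100000

Burst at position 9, length 2


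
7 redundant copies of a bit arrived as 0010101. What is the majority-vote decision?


Ones: 3 out of 7
Threshold: 4

0 (3/7 voted 1)


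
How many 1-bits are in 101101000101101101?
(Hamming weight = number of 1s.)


Counting 1s in 101101000101101101

10


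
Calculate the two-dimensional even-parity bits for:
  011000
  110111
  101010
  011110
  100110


Row parities: 01101
Column parities: 111101

Row P: 01101, Col P: 111101, Corner: 1


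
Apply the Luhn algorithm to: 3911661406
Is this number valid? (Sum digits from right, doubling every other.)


Luhn sum = 39
39 mod 10 = 9

Invalid (Luhn sum mod 10 = 9)


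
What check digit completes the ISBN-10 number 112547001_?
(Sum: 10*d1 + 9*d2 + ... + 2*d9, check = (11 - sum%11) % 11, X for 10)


Weighted sum: 131
131 mod 11 = 10

Check digit: 1


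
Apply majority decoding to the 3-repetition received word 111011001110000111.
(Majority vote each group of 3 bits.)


Groups: 111, 011, 001, 110, 000, 111
Majority votes: 110101

110101


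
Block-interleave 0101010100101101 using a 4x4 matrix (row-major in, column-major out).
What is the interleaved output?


Matrix:
  0101
  0101
  0010
  1101
Read columns: 0001110100101101

0001110100101101


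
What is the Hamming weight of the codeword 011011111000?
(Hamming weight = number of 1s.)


Counting 1s in 011011111000

7


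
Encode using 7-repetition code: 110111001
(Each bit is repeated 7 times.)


Each bit -> 7 copies

111111111111110000000111111111111111111111000000000000001111111


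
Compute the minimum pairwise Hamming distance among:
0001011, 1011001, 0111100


Comparing all pairs, minimum distance: 3
Can detect 2 errors, correct 1 errors

3


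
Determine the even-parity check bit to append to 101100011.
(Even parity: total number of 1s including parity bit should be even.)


Number of 1s in data: 5
Parity bit: 1

1


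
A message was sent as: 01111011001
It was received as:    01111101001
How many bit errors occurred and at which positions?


XOR: 00000110000

2 error(s) at position(s): 5, 6


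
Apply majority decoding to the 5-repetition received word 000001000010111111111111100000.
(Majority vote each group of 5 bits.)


Groups: 00000, 10000, 10111, 11111, 11111, 00000
Majority votes: 001110

001110


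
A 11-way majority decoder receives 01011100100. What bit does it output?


Ones: 5 out of 11
Threshold: 6

0 (5/11 voted 1)


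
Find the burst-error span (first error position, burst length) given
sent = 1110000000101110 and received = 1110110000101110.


XOR: 0000110000000000

Burst at position 4, length 2


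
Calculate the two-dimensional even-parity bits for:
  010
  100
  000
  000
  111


Row parities: 11001
Column parities: 001

Row P: 11001, Col P: 001, Corner: 1


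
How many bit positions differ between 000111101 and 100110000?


XOR: 100001101
Count of 1s: 4

4


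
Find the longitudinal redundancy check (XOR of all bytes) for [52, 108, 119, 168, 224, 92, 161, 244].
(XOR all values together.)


XOR chain: 52 ^ 108 ^ 119 ^ 168 ^ 224 ^ 92 ^ 161 ^ 244 = 110

110


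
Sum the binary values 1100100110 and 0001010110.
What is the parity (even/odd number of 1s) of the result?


1100100110 = 806
0001010110 = 86
Sum = 892 = 1101111100
1s count = 7

odd parity (7 ones in 1101111100)


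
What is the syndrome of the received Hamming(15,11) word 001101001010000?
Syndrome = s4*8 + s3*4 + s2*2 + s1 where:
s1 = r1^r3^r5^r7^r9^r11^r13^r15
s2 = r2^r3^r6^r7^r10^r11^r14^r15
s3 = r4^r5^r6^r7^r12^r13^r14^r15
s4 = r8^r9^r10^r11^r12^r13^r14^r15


s1=1, s2=1, s3=0, s4=0

Syndrome = 3 (error at position 3)


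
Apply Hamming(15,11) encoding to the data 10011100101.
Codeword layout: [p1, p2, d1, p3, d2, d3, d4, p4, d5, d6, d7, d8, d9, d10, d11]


Parity bits: p1=1, p2=0, p3=1, p4=0

101100101100101


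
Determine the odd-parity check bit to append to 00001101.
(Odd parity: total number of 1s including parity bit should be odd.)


Number of 1s in data: 3
Parity bit: 0

0


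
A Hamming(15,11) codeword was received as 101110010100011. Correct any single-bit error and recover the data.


Syndrome = 0: no error detected

Data: 11000100011 (no errors)


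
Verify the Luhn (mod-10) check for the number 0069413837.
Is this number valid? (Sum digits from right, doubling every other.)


Luhn sum = 48
48 mod 10 = 8

Invalid (Luhn sum mod 10 = 8)


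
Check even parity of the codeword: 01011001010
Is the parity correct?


Number of 1s: 5

No, parity error (5 ones)


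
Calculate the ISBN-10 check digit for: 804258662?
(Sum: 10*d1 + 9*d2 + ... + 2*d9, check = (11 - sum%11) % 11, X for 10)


Weighted sum: 242
242 mod 11 = 0

Check digit: 0


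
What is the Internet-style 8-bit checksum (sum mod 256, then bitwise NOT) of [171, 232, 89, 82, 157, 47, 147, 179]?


Sum = 1104 mod 256 = 80
Complement = 175

175


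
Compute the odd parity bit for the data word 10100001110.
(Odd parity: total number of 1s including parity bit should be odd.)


Number of 1s in data: 5
Parity bit: 0

0


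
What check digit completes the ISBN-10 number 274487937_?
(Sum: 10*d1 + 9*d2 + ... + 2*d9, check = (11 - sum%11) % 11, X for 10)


Weighted sum: 285
285 mod 11 = 10

Check digit: 1


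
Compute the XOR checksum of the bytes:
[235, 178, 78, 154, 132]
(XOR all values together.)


XOR chain: 235 ^ 178 ^ 78 ^ 154 ^ 132 = 9

9


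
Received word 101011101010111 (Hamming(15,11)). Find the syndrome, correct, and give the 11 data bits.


Syndrome = 8: error at position 8

Data: 11111010111 (corrected bit 8)


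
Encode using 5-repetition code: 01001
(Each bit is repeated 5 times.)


Each bit -> 5 copies

0000011111000000000011111


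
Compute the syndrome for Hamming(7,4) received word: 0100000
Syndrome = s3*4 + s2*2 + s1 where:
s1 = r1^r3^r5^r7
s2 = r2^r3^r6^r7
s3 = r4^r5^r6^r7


s1=0, s2=1, s3=0

Syndrome = 2 (error at position 2)


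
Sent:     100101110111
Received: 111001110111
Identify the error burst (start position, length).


XOR: 011100000000

Burst at position 1, length 3


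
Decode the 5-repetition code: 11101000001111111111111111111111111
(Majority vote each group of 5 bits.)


Groups: 11101, 00000, 11111, 11111, 11111, 11111, 11111
Majority votes: 1011111

1011111


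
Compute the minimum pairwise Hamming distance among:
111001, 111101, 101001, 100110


Comparing all pairs, minimum distance: 1
Can detect 0 errors, correct 0 errors

1


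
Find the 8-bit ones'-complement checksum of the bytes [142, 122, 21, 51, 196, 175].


Sum = 707 mod 256 = 195
Complement = 60

60


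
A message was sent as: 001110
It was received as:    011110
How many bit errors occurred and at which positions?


XOR: 010000

1 error(s) at position(s): 1


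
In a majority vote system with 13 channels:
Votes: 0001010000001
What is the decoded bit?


Ones: 3 out of 13
Threshold: 7

0 (3/13 voted 1)


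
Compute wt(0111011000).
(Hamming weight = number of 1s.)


Counting 1s in 0111011000

5


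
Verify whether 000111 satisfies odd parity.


Number of 1s: 3

Yes, parity is correct (3 ones)


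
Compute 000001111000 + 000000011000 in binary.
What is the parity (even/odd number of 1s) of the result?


000001111000 = 120
000000011000 = 24
Sum = 144 = 10010000
1s count = 2

even parity (2 ones in 10010000)


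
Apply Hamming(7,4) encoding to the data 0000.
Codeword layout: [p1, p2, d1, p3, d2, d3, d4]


Parity bits: p1=0, p2=0, p3=0

0000000


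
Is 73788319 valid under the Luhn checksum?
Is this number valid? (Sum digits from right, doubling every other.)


Luhn sum = 42
42 mod 10 = 2

Invalid (Luhn sum mod 10 = 2)


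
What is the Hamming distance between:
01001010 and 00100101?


XOR: 01101111
Count of 1s: 6

6


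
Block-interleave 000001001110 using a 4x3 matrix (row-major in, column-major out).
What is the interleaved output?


Matrix:
  000
  001
  001
  110
Read columns: 000100010110

000100010110


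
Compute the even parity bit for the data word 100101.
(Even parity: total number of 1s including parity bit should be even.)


Number of 1s in data: 3
Parity bit: 1

1


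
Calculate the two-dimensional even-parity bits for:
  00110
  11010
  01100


Row parities: 010
Column parities: 10000

Row P: 010, Col P: 10000, Corner: 1


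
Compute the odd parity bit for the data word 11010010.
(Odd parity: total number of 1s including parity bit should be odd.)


Number of 1s in data: 4
Parity bit: 1

1


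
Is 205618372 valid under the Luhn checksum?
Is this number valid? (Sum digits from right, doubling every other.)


Luhn sum = 28
28 mod 10 = 8

Invalid (Luhn sum mod 10 = 8)


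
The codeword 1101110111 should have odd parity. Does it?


Number of 1s: 8

No, parity error (8 ones)


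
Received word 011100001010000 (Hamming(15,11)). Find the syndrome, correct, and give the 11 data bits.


Syndrome = 7: error at position 7

Data: 10011010000 (corrected bit 7)


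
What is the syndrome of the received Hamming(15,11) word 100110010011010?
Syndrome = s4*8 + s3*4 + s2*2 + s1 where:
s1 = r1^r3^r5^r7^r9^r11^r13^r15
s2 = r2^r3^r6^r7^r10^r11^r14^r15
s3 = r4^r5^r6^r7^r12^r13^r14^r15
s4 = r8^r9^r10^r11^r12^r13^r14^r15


s1=1, s2=0, s3=0, s4=0

Syndrome = 1 (error at position 1)


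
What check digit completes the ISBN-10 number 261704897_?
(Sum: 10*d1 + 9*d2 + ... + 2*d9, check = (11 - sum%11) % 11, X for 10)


Weighted sum: 224
224 mod 11 = 4

Check digit: 7


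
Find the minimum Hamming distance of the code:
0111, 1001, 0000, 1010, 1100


Comparing all pairs, minimum distance: 2
Can detect 1 errors, correct 0 errors

2


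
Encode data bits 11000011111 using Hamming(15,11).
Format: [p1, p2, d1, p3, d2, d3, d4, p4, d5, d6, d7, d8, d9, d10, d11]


Parity bits: p1=1, p2=0, p3=1, p4=1

101110010011111


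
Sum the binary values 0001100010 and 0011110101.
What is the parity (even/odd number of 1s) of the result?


0001100010 = 98
0011110101 = 245
Sum = 343 = 101010111
1s count = 6

even parity (6 ones in 101010111)


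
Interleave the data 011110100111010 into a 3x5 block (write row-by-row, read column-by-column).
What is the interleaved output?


Matrix:
  01111
  01001
  11010
Read columns: 001111100101110

001111100101110


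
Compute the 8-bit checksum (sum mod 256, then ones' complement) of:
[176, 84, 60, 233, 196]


Sum = 749 mod 256 = 237
Complement = 18

18


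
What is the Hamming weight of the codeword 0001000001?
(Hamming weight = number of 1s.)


Counting 1s in 0001000001

2


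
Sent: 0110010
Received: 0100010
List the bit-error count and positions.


XOR: 0010000

1 error(s) at position(s): 2


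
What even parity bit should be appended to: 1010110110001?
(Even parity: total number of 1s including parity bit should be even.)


Number of 1s in data: 7
Parity bit: 1

1


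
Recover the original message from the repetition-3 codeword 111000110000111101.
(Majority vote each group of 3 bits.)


Groups: 111, 000, 110, 000, 111, 101
Majority votes: 101011

101011


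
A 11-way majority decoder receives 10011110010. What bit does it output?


Ones: 6 out of 11
Threshold: 6

1 (6/11 voted 1)


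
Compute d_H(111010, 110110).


XOR: 001100
Count of 1s: 2

2


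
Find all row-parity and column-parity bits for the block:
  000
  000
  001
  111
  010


Row parities: 00111
Column parities: 100

Row P: 00111, Col P: 100, Corner: 1


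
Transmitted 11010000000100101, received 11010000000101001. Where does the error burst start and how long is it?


XOR: 00000000000001100

Burst at position 13, length 2


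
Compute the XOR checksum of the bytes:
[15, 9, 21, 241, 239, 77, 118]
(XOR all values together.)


XOR chain: 15 ^ 9 ^ 21 ^ 241 ^ 239 ^ 77 ^ 118 = 54

54


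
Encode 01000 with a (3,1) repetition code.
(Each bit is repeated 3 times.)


Each bit -> 3 copies

000111000000000


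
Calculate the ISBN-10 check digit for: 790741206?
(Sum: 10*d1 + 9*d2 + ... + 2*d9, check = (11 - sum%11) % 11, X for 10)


Weighted sum: 249
249 mod 11 = 7

Check digit: 4


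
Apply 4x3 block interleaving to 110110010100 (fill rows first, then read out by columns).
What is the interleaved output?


Matrix:
  110
  110
  010
  100
Read columns: 110111100000

110111100000


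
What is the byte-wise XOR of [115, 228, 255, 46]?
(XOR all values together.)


XOR chain: 115 ^ 228 ^ 255 ^ 46 = 70

70


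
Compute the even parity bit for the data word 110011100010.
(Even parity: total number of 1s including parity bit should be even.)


Number of 1s in data: 6
Parity bit: 0

0


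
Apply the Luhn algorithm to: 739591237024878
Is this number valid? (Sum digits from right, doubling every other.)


Luhn sum = 80
80 mod 10 = 0

Valid (Luhn sum mod 10 = 0)


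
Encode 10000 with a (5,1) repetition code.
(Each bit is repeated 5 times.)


Each bit -> 5 copies

1111100000000000000000000


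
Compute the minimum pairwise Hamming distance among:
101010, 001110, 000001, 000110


Comparing all pairs, minimum distance: 1
Can detect 0 errors, correct 0 errors

1


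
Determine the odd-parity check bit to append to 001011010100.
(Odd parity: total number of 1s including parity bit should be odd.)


Number of 1s in data: 5
Parity bit: 0

0


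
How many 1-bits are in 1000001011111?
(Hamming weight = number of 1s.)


Counting 1s in 1000001011111

7


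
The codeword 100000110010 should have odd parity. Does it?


Number of 1s: 4

No, parity error (4 ones)


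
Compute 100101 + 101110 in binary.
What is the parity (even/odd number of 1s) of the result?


100101 = 37
101110 = 46
Sum = 83 = 1010011
1s count = 4

even parity (4 ones in 1010011)


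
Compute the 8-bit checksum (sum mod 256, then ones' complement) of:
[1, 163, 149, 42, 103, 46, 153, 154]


Sum = 811 mod 256 = 43
Complement = 212

212


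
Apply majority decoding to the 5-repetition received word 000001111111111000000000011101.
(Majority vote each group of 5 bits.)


Groups: 00000, 11111, 11111, 00000, 00000, 11101
Majority votes: 011001

011001


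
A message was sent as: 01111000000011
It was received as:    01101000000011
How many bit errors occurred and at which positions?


XOR: 00010000000000

1 error(s) at position(s): 3


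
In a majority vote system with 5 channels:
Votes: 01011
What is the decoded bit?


Ones: 3 out of 5
Threshold: 3

1 (3/5 voted 1)


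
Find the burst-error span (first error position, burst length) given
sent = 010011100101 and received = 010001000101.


XOR: 000010100000

Burst at position 4, length 3


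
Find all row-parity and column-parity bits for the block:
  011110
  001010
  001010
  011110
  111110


Row parities: 00001
Column parities: 111110

Row P: 00001, Col P: 111110, Corner: 1


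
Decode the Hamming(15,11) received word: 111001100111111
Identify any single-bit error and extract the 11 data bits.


Syndrome = 0: no error detected

Data: 10110111111 (no errors)


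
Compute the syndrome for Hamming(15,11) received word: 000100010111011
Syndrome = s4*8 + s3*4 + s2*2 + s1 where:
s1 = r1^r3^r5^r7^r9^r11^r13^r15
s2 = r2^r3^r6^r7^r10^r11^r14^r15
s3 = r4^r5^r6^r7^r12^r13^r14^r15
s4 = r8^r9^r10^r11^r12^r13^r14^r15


s1=0, s2=0, s3=0, s4=0

Syndrome = 0 (no error)


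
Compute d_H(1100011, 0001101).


XOR: 1101110
Count of 1s: 5

5


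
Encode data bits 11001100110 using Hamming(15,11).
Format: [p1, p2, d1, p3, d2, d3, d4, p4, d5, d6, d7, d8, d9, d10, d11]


Parity bits: p1=0, p2=1, p3=1, p4=0

011110001100110


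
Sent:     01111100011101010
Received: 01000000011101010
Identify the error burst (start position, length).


XOR: 00111100000000000

Burst at position 2, length 4


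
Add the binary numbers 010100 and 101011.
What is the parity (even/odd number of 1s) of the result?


010100 = 20
101011 = 43
Sum = 63 = 111111
1s count = 6

even parity (6 ones in 111111)


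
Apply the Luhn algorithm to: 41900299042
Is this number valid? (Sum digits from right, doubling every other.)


Luhn sum = 47
47 mod 10 = 7

Invalid (Luhn sum mod 10 = 7)


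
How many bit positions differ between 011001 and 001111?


XOR: 010110
Count of 1s: 3

3


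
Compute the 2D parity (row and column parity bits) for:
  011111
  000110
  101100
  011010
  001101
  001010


Row parities: 101110
Column parities: 101000

Row P: 101110, Col P: 101000, Corner: 0


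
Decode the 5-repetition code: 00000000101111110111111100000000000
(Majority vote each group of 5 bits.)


Groups: 00000, 00010, 11111, 10111, 11110, 00000, 00000
Majority votes: 0011100

0011100


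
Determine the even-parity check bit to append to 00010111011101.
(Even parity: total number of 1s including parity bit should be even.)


Number of 1s in data: 8
Parity bit: 0

0


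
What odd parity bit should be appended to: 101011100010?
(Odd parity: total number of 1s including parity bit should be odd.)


Number of 1s in data: 6
Parity bit: 1

1


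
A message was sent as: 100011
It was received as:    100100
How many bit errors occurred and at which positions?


XOR: 000111

3 error(s) at position(s): 3, 4, 5


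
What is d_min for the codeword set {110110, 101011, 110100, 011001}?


Comparing all pairs, minimum distance: 1
Can detect 0 errors, correct 0 errors

1


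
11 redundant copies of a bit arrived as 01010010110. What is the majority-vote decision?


Ones: 5 out of 11
Threshold: 6

0 (5/11 voted 1)


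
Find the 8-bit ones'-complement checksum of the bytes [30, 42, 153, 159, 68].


Sum = 452 mod 256 = 196
Complement = 59

59


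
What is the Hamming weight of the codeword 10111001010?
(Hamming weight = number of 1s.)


Counting 1s in 10111001010

6


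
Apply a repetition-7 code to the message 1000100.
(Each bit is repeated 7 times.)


Each bit -> 7 copies

1111111000000000000000000000111111100000000000000


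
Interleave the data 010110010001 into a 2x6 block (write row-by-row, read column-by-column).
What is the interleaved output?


Matrix:
  010110
  010001
Read columns: 001100101001

001100101001


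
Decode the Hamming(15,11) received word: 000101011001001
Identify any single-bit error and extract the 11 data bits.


Syndrome = 0: no error detected

Data: 00101001001 (no errors)


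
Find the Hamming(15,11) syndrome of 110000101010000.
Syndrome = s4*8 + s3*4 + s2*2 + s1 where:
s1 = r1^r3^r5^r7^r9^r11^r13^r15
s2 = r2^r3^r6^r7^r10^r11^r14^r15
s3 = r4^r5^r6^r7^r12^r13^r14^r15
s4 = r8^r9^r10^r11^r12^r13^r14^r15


s1=0, s2=1, s3=1, s4=0

Syndrome = 6 (error at position 6)


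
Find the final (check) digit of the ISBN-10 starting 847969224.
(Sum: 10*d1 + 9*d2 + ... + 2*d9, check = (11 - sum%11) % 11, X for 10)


Weighted sum: 338
338 mod 11 = 8

Check digit: 3


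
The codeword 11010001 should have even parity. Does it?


Number of 1s: 4

Yes, parity is correct (4 ones)


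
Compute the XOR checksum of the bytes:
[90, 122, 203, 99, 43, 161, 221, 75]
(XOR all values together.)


XOR chain: 90 ^ 122 ^ 203 ^ 99 ^ 43 ^ 161 ^ 221 ^ 75 = 148

148


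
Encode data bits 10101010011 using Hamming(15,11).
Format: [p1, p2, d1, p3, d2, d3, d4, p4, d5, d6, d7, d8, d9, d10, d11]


Parity bits: p1=0, p2=1, p3=1, p4=0

011101001010011


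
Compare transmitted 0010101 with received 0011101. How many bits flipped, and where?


XOR: 0001000

1 error(s) at position(s): 3


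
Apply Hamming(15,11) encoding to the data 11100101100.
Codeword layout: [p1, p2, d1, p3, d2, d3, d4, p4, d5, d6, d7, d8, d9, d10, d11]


Parity bits: p1=1, p2=1, p3=0, p4=1

111011010101100


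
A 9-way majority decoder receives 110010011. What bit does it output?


Ones: 5 out of 9
Threshold: 5

1 (5/9 voted 1)


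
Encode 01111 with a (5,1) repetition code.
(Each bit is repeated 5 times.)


Each bit -> 5 copies

0000011111111111111111111


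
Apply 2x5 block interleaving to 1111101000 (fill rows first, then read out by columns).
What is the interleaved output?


Matrix:
  11111
  01000
Read columns: 1011101010

1011101010


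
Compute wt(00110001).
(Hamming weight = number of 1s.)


Counting 1s in 00110001

3


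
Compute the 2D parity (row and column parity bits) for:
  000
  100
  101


Row parities: 010
Column parities: 001

Row P: 010, Col P: 001, Corner: 1


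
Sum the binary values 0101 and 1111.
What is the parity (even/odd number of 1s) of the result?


0101 = 5
1111 = 15
Sum = 20 = 10100
1s count = 2

even parity (2 ones in 10100)


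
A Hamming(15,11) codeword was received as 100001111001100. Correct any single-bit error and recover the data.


Syndrome = 0: no error detected

Data: 00111001100 (no errors)


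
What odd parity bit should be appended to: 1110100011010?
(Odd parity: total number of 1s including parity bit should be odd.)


Number of 1s in data: 7
Parity bit: 0

0


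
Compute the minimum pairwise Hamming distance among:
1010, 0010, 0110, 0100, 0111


Comparing all pairs, minimum distance: 1
Can detect 0 errors, correct 0 errors

1


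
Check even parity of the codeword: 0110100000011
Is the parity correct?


Number of 1s: 5

No, parity error (5 ones)


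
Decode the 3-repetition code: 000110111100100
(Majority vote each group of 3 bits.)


Groups: 000, 110, 111, 100, 100
Majority votes: 01100

01100


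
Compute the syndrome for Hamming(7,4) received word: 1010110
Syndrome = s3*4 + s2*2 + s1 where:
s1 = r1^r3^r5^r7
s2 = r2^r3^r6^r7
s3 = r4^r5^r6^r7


s1=1, s2=0, s3=0

Syndrome = 1 (error at position 1)


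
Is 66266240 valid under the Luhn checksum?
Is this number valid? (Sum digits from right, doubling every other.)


Luhn sum = 32
32 mod 10 = 2

Invalid (Luhn sum mod 10 = 2)


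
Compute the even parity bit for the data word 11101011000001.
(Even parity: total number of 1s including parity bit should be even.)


Number of 1s in data: 7
Parity bit: 1

1


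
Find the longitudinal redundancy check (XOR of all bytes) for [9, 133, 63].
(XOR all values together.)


XOR chain: 9 ^ 133 ^ 63 = 179

179


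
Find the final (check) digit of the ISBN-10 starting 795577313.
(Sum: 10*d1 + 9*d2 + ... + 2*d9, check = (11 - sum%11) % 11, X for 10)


Weighted sum: 324
324 mod 11 = 5

Check digit: 6


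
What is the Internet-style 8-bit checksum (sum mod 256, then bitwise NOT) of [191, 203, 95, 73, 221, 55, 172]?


Sum = 1010 mod 256 = 242
Complement = 13

13


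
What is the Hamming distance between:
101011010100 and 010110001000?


XOR: 111101011100
Count of 1s: 8

8


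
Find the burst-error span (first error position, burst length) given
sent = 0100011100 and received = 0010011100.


XOR: 0110000000

Burst at position 1, length 2


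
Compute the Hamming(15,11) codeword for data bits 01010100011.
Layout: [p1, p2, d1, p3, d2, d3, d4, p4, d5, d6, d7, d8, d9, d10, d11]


Parity bits: p1=1, p2=0, p3=0, p4=1

100010110100011


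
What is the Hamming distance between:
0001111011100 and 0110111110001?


XOR: 0111000101101
Count of 1s: 7

7


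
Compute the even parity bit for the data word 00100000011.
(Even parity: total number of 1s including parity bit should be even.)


Number of 1s in data: 3
Parity bit: 1

1


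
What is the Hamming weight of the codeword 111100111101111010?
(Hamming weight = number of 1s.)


Counting 1s in 111100111101111010

13


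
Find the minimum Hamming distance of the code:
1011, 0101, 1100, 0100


Comparing all pairs, minimum distance: 1
Can detect 0 errors, correct 0 errors

1


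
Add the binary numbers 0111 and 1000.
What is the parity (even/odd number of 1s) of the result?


0111 = 7
1000 = 8
Sum = 15 = 1111
1s count = 4

even parity (4 ones in 1111)


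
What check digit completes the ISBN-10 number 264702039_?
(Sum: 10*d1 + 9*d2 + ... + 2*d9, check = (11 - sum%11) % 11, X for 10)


Weighted sum: 192
192 mod 11 = 5

Check digit: 6


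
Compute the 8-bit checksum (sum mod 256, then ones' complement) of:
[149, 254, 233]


Sum = 636 mod 256 = 124
Complement = 131

131


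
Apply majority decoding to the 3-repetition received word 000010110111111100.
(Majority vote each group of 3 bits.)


Groups: 000, 010, 110, 111, 111, 100
Majority votes: 001110

001110


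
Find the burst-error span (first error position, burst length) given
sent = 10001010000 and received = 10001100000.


XOR: 00000110000

Burst at position 5, length 2


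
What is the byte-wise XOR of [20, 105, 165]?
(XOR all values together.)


XOR chain: 20 ^ 105 ^ 165 = 216

216


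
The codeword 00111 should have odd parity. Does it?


Number of 1s: 3

Yes, parity is correct (3 ones)


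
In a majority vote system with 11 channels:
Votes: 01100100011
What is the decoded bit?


Ones: 5 out of 11
Threshold: 6

0 (5/11 voted 1)


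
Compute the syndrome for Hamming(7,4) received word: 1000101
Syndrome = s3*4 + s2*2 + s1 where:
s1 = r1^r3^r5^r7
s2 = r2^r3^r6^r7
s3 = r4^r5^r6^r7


s1=1, s2=1, s3=0

Syndrome = 3 (error at position 3)


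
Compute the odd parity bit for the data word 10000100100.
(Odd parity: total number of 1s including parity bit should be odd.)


Number of 1s in data: 3
Parity bit: 0

0


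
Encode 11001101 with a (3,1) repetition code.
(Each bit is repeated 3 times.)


Each bit -> 3 copies

111111000000111111000111


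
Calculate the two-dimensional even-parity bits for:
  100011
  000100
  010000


Row parities: 111
Column parities: 110111

Row P: 111, Col P: 110111, Corner: 1


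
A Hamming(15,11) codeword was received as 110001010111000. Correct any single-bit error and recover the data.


Syndrome = 0: no error detected

Data: 00100111000 (no errors)


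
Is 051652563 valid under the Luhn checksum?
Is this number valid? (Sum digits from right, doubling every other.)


Luhn sum = 25
25 mod 10 = 5

Invalid (Luhn sum mod 10 = 5)


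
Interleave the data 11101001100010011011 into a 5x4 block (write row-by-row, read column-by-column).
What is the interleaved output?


Matrix:
  1110
  1001
  1000
  1001
  1011
Read columns: 11111100001000101011

11111100001000101011


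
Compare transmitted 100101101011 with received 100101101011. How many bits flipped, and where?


XOR: 000000000000

0 errors (received matches sent)


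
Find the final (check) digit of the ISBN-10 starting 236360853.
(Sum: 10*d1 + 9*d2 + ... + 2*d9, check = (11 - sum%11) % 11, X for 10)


Weighted sum: 205
205 mod 11 = 7

Check digit: 4


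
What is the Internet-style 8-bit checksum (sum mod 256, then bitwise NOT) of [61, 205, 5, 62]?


Sum = 333 mod 256 = 77
Complement = 178

178


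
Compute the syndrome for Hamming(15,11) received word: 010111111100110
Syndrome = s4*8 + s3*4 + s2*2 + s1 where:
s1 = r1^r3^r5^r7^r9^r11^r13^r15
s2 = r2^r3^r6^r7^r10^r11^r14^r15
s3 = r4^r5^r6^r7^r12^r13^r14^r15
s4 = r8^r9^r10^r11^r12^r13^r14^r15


s1=0, s2=1, s3=0, s4=1

Syndrome = 10 (error at position 10)


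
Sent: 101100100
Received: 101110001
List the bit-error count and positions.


XOR: 000010101

3 error(s) at position(s): 4, 6, 8


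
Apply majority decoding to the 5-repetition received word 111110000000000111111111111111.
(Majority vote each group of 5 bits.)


Groups: 11111, 00000, 00000, 11111, 11111, 11111
Majority votes: 100111

100111


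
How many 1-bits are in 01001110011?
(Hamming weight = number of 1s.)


Counting 1s in 01001110011

6


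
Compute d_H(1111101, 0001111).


XOR: 1110010
Count of 1s: 4

4


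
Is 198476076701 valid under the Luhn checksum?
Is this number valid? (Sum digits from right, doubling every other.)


Luhn sum = 51
51 mod 10 = 1

Invalid (Luhn sum mod 10 = 1)
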